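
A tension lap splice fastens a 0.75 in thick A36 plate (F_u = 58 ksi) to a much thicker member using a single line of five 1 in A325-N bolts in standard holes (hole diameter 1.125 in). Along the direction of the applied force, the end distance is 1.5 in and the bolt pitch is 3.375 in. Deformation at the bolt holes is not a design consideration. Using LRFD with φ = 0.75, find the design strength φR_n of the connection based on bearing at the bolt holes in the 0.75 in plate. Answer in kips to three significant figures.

437 kips

Per bolt r_n = 1.5 l_c t F_u ≤ 3.0 d t F_u; upper limit = 3.0 × 1 × 0.75 × 58 = 130.5 kips.
Edge bolt: l_c = 1.5 − 1.125/2 = 0.9375 in → 1.5 × 0.9375 × 0.75 × 58 = 61.17 → r_n = 61.17 kips.
Interior bolts: l_c = 3.375 − 1.125 = 2.25 in → 1.5 × 2.25 × 0.75 × 58 = 146.8 → r_n = 130.5 kips.
R_n = 1 × 61.17 + 4 × 130.5 = 583.2 kips.
Design strength φR_n = 0.75 × 583.2 = 437 kips.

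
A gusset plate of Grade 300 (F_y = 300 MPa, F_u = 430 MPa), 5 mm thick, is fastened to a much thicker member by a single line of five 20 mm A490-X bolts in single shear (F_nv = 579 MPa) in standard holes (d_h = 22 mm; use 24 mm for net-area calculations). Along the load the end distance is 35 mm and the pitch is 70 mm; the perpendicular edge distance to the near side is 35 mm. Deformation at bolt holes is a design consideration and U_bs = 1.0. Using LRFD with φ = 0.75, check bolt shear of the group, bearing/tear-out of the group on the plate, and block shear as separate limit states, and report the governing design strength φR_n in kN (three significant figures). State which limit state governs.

237 kN (block shear governs)

Bolt shear: A_b = π·20²/4 = 314.2 mm²; R_n = 579 × 314.2 × 5 × 1 / 1000 = 909.5 kN → 0.75 × 909.5 = 682 kN.
Bearing: edge l_c = 24, r_n = 61.92 kN; interior l_c = 48, r_n = 103.2 kN; R_n = 61.92 + 4·103.2 = 474.7 kN → 356 kN.
Block shear: A_gv = 1575, A_nv = 1035, A_nt = 115 mm²; R_n = min(0.6F_uA_nv, 0.6F_yA_gv) + U_bs·F_u·A_nt = 316.5 kN → 237 kN.
Block shear governs: 237 kN.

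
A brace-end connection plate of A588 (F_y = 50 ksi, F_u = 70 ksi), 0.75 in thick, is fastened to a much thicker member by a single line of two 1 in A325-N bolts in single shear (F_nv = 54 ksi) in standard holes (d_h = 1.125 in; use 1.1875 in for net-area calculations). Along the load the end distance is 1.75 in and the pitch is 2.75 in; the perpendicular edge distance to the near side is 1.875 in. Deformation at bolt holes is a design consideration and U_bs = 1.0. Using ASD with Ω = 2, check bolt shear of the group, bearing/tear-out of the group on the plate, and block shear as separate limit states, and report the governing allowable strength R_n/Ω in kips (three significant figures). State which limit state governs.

Bolt shear: A_b = π·1²/4 = 0.7854 in²; R_n = 54 × 0.7854 × 2 × 1 = 84.82 kips → 84.82 / 2 = 42.4 kips.
Bearing: edge l_c = 1.188, r_n = 74.81 kips; interior l_c = 1.625, r_n = 102.4 kips; R_n = 74.81 + 1·102.4 = 177.2 kips → 88.6 kips.
Block shear: A_gv = 3.375, A_nv = 2.039, A_nt = 0.9609 in²; R_n = min(0.6F_uA_nv, 0.6F_yA_gv) + U_bs·F_u·A_nt = 152.9 kips → 76.5 kips.
Bolt shear governs: 42.4 kips.

42.4 kips (bolt shear governs)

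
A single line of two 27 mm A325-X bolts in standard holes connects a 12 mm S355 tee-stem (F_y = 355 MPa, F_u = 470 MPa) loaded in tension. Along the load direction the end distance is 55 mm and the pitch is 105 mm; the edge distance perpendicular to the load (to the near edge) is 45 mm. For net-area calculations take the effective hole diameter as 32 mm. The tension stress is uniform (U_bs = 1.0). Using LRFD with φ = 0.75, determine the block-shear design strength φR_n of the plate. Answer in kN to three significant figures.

407 kN

Shear plane L_v = 55 + 1·105 = 160 mm; A_gv = 160 × 12 = 1920 mm².
A_nv = (160 − 1.5·32) × 12 = 1344 mm².
A_nt = (45 − 0.5·32) × 12 = 348 mm².
0.6 F_u A_nv = 379 kN; 0.6 F_y A_gv = 409 kN → shear rupture governs the shear term.
R_n = 379 + 1.0 × 470 × 348 / 1000 = 542.6 kN.
Design strength φR_n = 0.75 × 542.6 = 407 kN.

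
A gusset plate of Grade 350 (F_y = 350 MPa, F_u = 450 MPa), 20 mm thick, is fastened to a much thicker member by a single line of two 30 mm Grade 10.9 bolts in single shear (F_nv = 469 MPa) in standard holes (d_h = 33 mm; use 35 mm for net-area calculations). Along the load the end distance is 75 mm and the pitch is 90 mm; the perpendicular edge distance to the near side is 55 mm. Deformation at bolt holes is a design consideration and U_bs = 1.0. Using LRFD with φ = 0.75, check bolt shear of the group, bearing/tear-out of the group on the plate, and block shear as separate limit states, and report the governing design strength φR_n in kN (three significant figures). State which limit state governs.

Bolt shear: A_b = π·30²/4 = 706.9 mm²; R_n = 469 × 706.9 × 2 × 1 / 1000 = 663 kN → 0.75 × 663 = 497 kN.
Bearing: edge l_c = 58.5, r_n = 631.8 kN; interior l_c = 57, r_n = 615.6 kN; R_n = 631.8 + 1·615.6 = 1247 kN → 936 kN.
Block shear: A_gv = 3300, A_nv = 2250, A_nt = 750 mm²; R_n = min(0.6F_uA_nv, 0.6F_yA_gv) + U_bs·F_u·A_nt = 945 kN → 709 kN.
Bolt shear governs: 497 kN.

497 kN (bolt shear governs)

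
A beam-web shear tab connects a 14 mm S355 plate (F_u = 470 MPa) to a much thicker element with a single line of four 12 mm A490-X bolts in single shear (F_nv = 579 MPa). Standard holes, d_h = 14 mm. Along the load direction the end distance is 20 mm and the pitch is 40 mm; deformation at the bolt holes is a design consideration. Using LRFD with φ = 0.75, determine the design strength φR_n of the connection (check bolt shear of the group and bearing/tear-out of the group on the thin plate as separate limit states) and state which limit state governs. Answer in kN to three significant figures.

196 kN (bolt shear governs)

Bolt shear: A_b = π·12²/4 = 113.1 mm²; R_n = 579 × 113.1 × 4 × 1 / 1000 = 261.9 kN → 0.75 × 261.9 = 196 kN.
Bearing (1.2 l_c t F_u ≤ 2.4 d t F_u): upper limit = 2.4·12·14·470 / 1000 = 189.5 kN.
  Edge l_c = 20 − 14/2 = 13 → r_n = 102.6 kN; interior l_c = 40 − 14 = 26 → r_n = 189.5 kN.
  R_n,bearing = 1·102.6 + 3·189.5 = 671.2 kN → 0.75 × 671.2 = 503 kN.
Bolt shear governs: 196 kN.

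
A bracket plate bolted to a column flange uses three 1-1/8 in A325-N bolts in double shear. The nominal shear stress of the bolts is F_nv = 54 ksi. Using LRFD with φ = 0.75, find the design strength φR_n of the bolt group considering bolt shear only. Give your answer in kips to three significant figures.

242 kips

A_b = π × 1.125² / 4 = 0.994 in².
R_n = F_nv · A_b · n · n_s = 54 × 0.994 × 3 × 2 = 322.1 kips.
Design strength φR_n = 0.75 × 322.1 = 242 kips.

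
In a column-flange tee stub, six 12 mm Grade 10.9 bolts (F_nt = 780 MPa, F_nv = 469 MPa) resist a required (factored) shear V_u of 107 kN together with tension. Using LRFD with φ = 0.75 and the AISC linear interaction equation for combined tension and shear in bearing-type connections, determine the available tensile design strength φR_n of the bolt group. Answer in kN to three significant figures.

A_b = π·12²/4 = 113.1 mm²; f_rv = 107 × 1000 / (6 × 113.1) = 157.7 MPa.
F'_nt = 1.3 F_nt − (F_nt / φF_nv) f_rv = 1.3·780 − (780/(0.75·469))·157.7 = 664.3 MPa, capped at F_nt → F'_nt = 664.3 MPa.
R_n = F'_nt · A_b · n = 664.3 × 113.1 × 6 / 1000 = 450.8 kN.
Design strength φR_n = 0.75 × 450.8 = 338 kN.

338 kN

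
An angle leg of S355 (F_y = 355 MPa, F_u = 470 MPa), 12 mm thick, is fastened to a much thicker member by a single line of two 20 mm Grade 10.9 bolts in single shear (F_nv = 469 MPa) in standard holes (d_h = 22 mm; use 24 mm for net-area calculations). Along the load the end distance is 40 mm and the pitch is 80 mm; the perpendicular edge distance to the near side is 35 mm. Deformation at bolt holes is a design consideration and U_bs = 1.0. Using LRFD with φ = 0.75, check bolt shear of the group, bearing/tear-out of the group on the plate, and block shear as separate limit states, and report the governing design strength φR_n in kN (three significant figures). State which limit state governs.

221 kN (bolt shear governs)

Bolt shear: A_b = π·20²/4 = 314.2 mm²; R_n = 469 × 314.2 × 2 × 1 / 1000 = 294.7 kN → 0.75 × 294.7 = 221 kN.
Bearing: edge l_c = 29, r_n = 196.3 kN; interior l_c = 58, r_n = 270.7 kN; R_n = 196.3 + 1·270.7 = 467 kN → 350 kN.
Block shear: A_gv = 1440, A_nv = 1008, A_nt = 276 mm²; R_n = min(0.6F_uA_nv, 0.6F_yA_gv) + U_bs·F_u·A_nt = 414 kN → 310 kN.
Bolt shear governs: 221 kN.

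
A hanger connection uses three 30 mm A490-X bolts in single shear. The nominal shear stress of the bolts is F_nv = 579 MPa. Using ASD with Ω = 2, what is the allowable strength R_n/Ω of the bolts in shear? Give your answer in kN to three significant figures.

A_b = π × 30² / 4 = 706.9 mm².
R_n = F_nv · A_b · n · n_s = 579 × 706.9 × 3 × 1 / 1000 = 1228 kN.
Allowable strength R_n/Ω = 1228 / 2 = 614 kN.

614 kN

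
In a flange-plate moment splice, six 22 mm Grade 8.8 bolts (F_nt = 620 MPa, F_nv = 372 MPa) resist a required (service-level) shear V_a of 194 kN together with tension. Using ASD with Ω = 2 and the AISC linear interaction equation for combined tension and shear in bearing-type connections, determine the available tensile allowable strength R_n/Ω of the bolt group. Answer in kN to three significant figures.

A_b = π·22²/4 = 380.1 mm²; f_rv = 194 × 1000 / (6 × 380.1) = 85.06 MPa.
F'_nt = 1.3 F_nt − (Ω F_nt / F_nv) f_rv = 1.3·620 − (2·620/372)·85.06 = 522.5 MPa, capped at F_nt → F'_nt = 522.5 MPa.
R_n = F'_nt · A_b · n = 522.5 × 380.1 × 6 / 1000 = 1192 kN.
Allowable strength R_n/Ω = 1192 / 2 = 596 kN.

596 kN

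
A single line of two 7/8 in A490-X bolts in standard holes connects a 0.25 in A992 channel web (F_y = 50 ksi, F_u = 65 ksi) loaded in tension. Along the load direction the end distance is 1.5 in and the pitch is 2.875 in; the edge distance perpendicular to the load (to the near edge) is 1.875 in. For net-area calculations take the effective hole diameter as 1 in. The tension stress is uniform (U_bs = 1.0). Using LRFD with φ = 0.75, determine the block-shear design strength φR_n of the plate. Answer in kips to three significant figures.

37.8 kips

Shear plane L_v = 1.5 + 1·2.875 = 4.375 in; A_gv = 4.375 × 0.25 = 1.094 in².
A_nv = (4.375 − 1.5·1) × 0.25 = 0.7188 in².
A_nt = (1.875 − 0.5·1) × 0.25 = 0.3438 in².
0.6 F_u A_nv = 28.03 kips; 0.6 F_y A_gv = 32.81 kips → shear rupture governs the shear term.
R_n = 28.03 + 1.0 × 65 × 0.3438 = 50.38 kips.
Design strength φR_n = 0.75 × 50.38 = 37.8 kips.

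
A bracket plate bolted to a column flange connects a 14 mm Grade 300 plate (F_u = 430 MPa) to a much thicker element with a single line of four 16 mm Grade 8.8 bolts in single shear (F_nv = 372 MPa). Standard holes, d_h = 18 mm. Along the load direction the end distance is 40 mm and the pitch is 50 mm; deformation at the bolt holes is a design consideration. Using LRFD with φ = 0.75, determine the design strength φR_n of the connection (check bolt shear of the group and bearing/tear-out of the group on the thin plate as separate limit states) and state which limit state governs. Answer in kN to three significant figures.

224 kN (bolt shear governs)

Bolt shear: A_b = π·16²/4 = 201.1 mm²; R_n = 372 × 201.1 × 4 × 1 / 1000 = 299.2 kN → 0.75 × 299.2 = 224 kN.
Bearing (1.2 l_c t F_u ≤ 2.4 d t F_u): upper limit = 2.4·16·14·430 / 1000 = 231.2 kN.
  Edge l_c = 40 − 18/2 = 31 → r_n = 223.9 kN; interior l_c = 50 − 18 = 32 → r_n = 231.2 kN.
  R_n,bearing = 1·223.9 + 3·231.2 = 917.4 kN → 0.75 × 917.4 = 688 kN.
Bolt shear governs: 224 kN.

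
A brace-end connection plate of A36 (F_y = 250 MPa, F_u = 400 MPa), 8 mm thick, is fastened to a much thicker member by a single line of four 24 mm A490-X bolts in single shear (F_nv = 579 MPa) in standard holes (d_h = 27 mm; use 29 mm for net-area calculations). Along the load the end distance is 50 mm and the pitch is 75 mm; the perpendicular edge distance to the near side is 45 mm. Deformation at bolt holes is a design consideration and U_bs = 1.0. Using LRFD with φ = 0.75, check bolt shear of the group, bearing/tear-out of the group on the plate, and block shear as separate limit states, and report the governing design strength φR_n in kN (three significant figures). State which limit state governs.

Bolt shear: A_b = π·24²/4 = 452.4 mm²; R_n = 579 × 452.4 × 4 × 1 / 1000 = 1048 kN → 0.75 × 1048 = 786 kN.
Bearing: edge l_c = 36.5, r_n = 140.2 kN; interior l_c = 48, r_n = 184.3 kN; R_n = 140.2 + 3·184.3 = 693.1 kN → 520 kN.
Block shear: A_gv = 2200, A_nv = 1388, A_nt = 244 mm²; R_n = min(0.6F_uA_nv, 0.6F_yA_gv) + U_bs·F_u·A_nt = 427.6 kN → 321 kN.
Block shear governs: 321 kN.

321 kN (block shear governs)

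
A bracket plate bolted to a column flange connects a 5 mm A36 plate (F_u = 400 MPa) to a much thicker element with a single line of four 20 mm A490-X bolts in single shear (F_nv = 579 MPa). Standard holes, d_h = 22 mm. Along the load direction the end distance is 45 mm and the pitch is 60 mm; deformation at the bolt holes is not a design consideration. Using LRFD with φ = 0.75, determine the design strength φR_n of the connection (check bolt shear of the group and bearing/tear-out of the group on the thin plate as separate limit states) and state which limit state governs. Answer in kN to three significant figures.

Bolt shear: A_b = π·20²/4 = 314.2 mm²; R_n = 579 × 314.2 × 4 × 1 / 1000 = 727.6 kN → 0.75 × 727.6 = 546 kN.
Bearing (1.5 l_c t F_u ≤ 3.0 d t F_u): upper limit = 3.0·20·5·400 / 1000 = 120 kN.
  Edge l_c = 45 − 22/2 = 34 → r_n = 102 kN; interior l_c = 60 − 22 = 38 → r_n = 114 kN.
  R_n,bearing = 1·102 + 3·114 = 444 kN → 0.75 × 444 = 333 kN.
Bearing governs: 333 kN.

333 kN (bearing governs)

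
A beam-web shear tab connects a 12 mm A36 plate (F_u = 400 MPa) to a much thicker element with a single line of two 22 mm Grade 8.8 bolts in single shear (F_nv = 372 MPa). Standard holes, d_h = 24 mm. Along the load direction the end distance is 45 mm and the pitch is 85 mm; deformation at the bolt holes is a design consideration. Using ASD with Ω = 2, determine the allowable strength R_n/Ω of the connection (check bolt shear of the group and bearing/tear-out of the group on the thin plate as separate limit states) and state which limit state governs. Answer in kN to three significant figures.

141 kN (bolt shear governs)

Bolt shear: A_b = π·22²/4 = 380.1 mm²; R_n = 372 × 380.1 × 2 × 1 / 1000 = 282.8 kN → 282.8 / 2 = 141 kN.
Bearing (1.2 l_c t F_u ≤ 2.4 d t F_u): upper limit = 2.4·22·12·400 / 1000 = 253.4 kN.
  Edge l_c = 45 − 24/2 = 33 → r_n = 190.1 kN; interior l_c = 85 − 24 = 61 → r_n = 253.4 kN.
  R_n,bearing = 1·190.1 + 1·253.4 = 443.5 kN → 443.5 / 2 = 222 kN.
Bolt shear governs: 141 kN.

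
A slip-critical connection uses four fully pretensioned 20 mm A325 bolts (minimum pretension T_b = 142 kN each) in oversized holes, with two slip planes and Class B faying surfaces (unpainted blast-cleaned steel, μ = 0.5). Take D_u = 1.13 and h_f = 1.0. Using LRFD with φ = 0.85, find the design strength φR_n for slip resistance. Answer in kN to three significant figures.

R_n = μ · D_u · h_f · T_b · n_s · n_b = 0.5 × 1.13 × 1.0 × 142 × 2 × 4 = 641.8 kN.
Design strength φR_n = 0.85 × 641.8 = 546 kN.

546 kN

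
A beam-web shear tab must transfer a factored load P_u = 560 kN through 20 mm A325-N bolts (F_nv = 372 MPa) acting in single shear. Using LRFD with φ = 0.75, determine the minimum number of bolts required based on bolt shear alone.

A_b = π·20²/4 = 314.2 mm².
Per-bolt design strength φR_n = 0.75 × 372 × 314.2 × 1 / 1000 = 87.65 kN.
n ≥ 560 / 87.65 = 6.389 → use 7 bolts.

7 bolts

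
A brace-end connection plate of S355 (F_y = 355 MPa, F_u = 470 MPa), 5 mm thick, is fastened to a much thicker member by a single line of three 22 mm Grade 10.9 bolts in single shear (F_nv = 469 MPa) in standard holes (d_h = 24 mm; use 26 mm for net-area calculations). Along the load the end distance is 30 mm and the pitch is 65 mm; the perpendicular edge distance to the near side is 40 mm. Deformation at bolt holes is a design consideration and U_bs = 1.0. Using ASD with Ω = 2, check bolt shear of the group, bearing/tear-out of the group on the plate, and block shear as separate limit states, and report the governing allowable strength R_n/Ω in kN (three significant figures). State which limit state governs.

Bolt shear: A_b = π·22²/4 = 380.1 mm²; R_n = 469 × 380.1 × 3 × 1 / 1000 = 534.8 kN → 534.8 / 2 = 267 kN.
Bearing: edge l_c = 18, r_n = 50.76 kN; interior l_c = 41, r_n = 115.6 kN; R_n = 50.76 + 2·115.6 = 282 kN → 141 kN.
Block shear: A_gv = 800, A_nv = 475, A_nt = 135 mm²; R_n = min(0.6F_uA_nv, 0.6F_yA_gv) + U_bs·F_u·A_nt = 197.4 kN → 98.7 kN.
Block shear governs: 98.7 kN.

98.7 kN (block shear governs)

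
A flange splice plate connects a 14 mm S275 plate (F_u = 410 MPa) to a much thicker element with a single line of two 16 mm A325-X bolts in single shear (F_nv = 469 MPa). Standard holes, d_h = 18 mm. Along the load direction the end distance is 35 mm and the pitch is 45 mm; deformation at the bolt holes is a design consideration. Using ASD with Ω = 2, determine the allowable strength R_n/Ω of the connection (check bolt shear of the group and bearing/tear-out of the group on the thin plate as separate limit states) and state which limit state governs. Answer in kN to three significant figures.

94.3 kN (bolt shear governs)

Bolt shear: A_b = π·16²/4 = 201.1 mm²; R_n = 469 × 201.1 × 2 × 1 / 1000 = 188.6 kN → 188.6 / 2 = 94.3 kN.
Bearing (1.2 l_c t F_u ≤ 2.4 d t F_u): upper limit = 2.4·16·14·410 / 1000 = 220.4 kN.
  Edge l_c = 35 − 18/2 = 26 → r_n = 179.1 kN; interior l_c = 45 − 18 = 27 → r_n = 186 kN.
  R_n,bearing = 1·179.1 + 1·186 = 365.1 kN → 365.1 / 2 = 183 kN.
Bolt shear governs: 94.3 kN.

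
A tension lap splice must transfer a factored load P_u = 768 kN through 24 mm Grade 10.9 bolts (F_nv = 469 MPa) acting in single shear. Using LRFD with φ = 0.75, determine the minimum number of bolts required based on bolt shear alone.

5 bolts

A_b = π·24²/4 = 452.4 mm².
Per-bolt design strength φR_n = 0.75 × 469 × 452.4 × 1 / 1000 = 159.1 kN.
n ≥ 768 / 159.1 = 4.826 → use 5 bolts.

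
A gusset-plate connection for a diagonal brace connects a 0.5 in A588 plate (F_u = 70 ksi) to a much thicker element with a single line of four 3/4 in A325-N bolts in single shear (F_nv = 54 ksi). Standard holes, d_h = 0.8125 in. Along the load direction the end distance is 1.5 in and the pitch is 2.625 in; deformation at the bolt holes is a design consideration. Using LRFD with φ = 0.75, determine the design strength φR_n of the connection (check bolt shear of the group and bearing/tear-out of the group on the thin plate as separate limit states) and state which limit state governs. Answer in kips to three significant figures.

71.6 kips (bolt shear governs)

Bolt shear: A_b = π·0.75²/4 = 0.4418 in²; R_n = 54 × 0.4418 × 4 × 1 = 95.43 kips → 0.75 × 95.43 = 71.6 kips.
Bearing (1.2 l_c t F_u ≤ 2.4 d t F_u): upper limit = 2.4·0.75·0.5·70 = 63 kips.
  Edge l_c = 1.5 − 0.8125/2 = 1.094 → r_n = 45.94 kips; interior l_c = 2.625 − 0.8125 = 1.812 → r_n = 63 kips.
  R_n,bearing = 1·45.94 + 3·63 = 234.9 kips → 0.75 × 234.9 = 176 kips.
Bolt shear governs: 71.6 kips.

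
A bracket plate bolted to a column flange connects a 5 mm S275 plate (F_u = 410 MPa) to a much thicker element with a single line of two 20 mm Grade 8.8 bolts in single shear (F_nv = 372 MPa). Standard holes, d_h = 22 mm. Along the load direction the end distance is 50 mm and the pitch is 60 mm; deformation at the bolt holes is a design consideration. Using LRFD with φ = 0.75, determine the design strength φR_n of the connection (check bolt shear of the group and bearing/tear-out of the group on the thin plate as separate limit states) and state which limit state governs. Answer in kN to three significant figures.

142 kN (bearing governs)

Bolt shear: A_b = π·20²/4 = 314.2 mm²; R_n = 372 × 314.2 × 2 × 1 / 1000 = 233.7 kN → 0.75 × 233.7 = 175 kN.
Bearing (1.2 l_c t F_u ≤ 2.4 d t F_u): upper limit = 2.4·20·5·410 / 1000 = 98.4 kN.
  Edge l_c = 50 − 22/2 = 39 → r_n = 95.94 kN; interior l_c = 60 − 22 = 38 → r_n = 93.48 kN.
  R_n,bearing = 1·95.94 + 1·93.48 = 189.4 kN → 0.75 × 189.4 = 142 kN.
Bearing governs: 142 kN.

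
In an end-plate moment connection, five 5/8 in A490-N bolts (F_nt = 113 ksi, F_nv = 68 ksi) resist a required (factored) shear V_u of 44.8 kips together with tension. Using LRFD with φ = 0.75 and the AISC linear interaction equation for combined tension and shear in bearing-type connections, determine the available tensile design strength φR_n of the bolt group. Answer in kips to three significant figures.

A_b = π·0.625²/4 = 0.3068 in²; f_rv = 44.8 / (5 × 0.3068) = 29.21 ksi.
F'_nt = 1.3 F_nt − (F_nt / φF_nv) f_rv = 1.3·113 − (113/(0.75·68))·29.21 = 82.19 ksi, capped at F_nt → F'_nt = 82.19 ksi.
R_n = F'_nt · A_b · n = 82.19 × 0.3068 × 5 = 126.1 kips.
Design strength φR_n = 0.75 × 126.1 = 94.6 kips.

94.6 kips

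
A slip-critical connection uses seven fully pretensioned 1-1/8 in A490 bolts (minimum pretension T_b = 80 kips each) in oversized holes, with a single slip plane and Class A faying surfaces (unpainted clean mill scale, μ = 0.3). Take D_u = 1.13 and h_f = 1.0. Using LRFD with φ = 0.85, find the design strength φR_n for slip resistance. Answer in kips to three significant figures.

R_n = μ · D_u · h_f · T_b · n_s · n_b = 0.3 × 1.13 × 1.0 × 80 × 1 × 7 = 189.8 kips.
Design strength φR_n = 0.85 × 189.8 = 161 kips.

161 kips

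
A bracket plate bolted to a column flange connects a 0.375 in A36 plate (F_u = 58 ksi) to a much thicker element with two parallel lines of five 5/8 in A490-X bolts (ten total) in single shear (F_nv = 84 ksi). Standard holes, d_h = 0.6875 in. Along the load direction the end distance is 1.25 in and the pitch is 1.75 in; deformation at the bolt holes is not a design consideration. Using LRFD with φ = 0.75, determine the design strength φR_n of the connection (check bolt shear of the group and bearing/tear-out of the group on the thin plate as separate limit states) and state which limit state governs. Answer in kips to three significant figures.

193 kips (bolt shear governs)

Bolt shear: A_b = π·0.625²/4 = 0.3068 in²; R_n = 84 × 0.3068 × 10 × 1 = 257.7 kips → 0.75 × 257.7 = 193 kips.
Bearing (1.5 l_c t F_u ≤ 3.0 d t F_u): upper limit = 3.0·0.625·0.375·58 = 40.78 kips.
  Edge l_c = 1.25 − 0.6875/2 = 0.9062 → r_n = 29.57 kips; interior l_c = 1.75 − 0.6875 = 1.062 → r_n = 34.66 kips.
  R_n,bearing = 2·29.57 + 8·34.66 = 336.4 kips → 0.75 × 336.4 = 252 kips.
Bolt shear governs: 193 kips.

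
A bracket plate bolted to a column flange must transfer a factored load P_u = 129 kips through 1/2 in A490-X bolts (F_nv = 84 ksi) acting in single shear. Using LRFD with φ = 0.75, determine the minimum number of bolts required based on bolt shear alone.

A_b = π·0.5²/4 = 0.1963 in².
Per-bolt design strength φR_n = 0.75 × 84 × 0.1963 × 1 = 12.37 kips.
n ≥ 129 / 12.37 = 10.43 → use 11 bolts.

11 bolts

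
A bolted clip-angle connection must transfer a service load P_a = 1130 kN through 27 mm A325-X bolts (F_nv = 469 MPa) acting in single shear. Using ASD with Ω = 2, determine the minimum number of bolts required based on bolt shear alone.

9 bolts

A_b = π·27²/4 = 572.6 mm².
Per-bolt allowable strength R_n/Ω = 469 × 572.6 × 1 / 1000 / 2 = 134.3 kN.
n ≥ 1130 / 134.3 = 8.416 → use 9 bolts.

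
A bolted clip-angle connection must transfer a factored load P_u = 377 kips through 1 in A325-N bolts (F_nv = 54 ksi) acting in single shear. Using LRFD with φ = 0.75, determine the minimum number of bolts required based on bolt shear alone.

A_b = π·1²/4 = 0.7854 in².
Per-bolt design strength φR_n = 0.75 × 54 × 0.7854 × 1 = 31.81 kips.
n ≥ 377 / 31.81 = 11.85 → use 12 bolts.

12 bolts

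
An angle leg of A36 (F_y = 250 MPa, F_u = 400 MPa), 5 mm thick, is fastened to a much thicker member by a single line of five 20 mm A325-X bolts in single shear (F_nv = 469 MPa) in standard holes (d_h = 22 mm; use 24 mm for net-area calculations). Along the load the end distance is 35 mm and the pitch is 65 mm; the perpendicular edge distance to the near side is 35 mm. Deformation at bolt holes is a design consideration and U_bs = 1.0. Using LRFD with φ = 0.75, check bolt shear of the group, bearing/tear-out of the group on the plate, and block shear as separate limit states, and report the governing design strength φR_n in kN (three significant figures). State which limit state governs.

Bolt shear: A_b = π·20²/4 = 314.2 mm²; R_n = 469 × 314.2 × 5 × 1 / 1000 = 736.7 kN → 0.75 × 736.7 = 553 kN.
Bearing: edge l_c = 24, r_n = 57.6 kN; interior l_c = 43, r_n = 96 kN; R_n = 57.6 + 4·96 = 441.6 kN → 331 kN.
Block shear: A_gv = 1475, A_nv = 935, A_nt = 115 mm²; R_n = min(0.6F_uA_nv, 0.6F_yA_gv) + U_bs·F_u·A_nt = 267.2 kN → 200 kN.
Block shear governs: 200 kN.

200 kN (block shear governs)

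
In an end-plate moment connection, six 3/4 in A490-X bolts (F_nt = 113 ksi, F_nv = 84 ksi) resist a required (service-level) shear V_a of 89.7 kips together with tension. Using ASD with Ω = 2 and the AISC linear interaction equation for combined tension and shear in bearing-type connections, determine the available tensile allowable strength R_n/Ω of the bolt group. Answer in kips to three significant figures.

74 kips

A_b = π·0.75²/4 = 0.4418 in²; f_rv = 89.7 / (6 × 0.4418) = 33.84 ksi.
F'_nt = 1.3 F_nt − (Ω F_nt / F_nv) f_rv = 1.3·113 − (2·113/84)·33.84 = 55.85 ksi, capped at F_nt → F'_nt = 55.85 ksi.
R_n = F'_nt · A_b · n = 55.85 × 0.4418 × 6 = 148.1 kips.
Allowable strength R_n/Ω = 148.1 / 2 = 74 kips.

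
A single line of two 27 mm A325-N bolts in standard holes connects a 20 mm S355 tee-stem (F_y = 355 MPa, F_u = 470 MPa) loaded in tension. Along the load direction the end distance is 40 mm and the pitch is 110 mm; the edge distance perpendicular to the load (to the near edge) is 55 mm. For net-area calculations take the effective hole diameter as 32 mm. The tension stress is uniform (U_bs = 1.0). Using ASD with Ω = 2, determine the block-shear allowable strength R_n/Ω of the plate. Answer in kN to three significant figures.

471 kN

Shear plane L_v = 40 + 1·110 = 150 mm; A_gv = 150 × 20 = 3000 mm².
A_nv = (150 − 1.5·32) × 20 = 2040 mm².
A_nt = (55 − 0.5·32) × 20 = 780 mm².
0.6 F_u A_nv = 575.3 kN; 0.6 F_y A_gv = 639 kN → shear rupture governs the shear term.
R_n = 575.3 + 1.0 × 470 × 780 / 1000 = 941.9 kN.
Allowable strength R_n/Ω = 941.9 / 2 = 471 kN.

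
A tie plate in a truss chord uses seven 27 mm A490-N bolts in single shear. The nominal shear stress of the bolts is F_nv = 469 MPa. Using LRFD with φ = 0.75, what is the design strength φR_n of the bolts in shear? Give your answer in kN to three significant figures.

1410 kN

A_b = π × 27² / 4 = 572.6 mm².
R_n = F_nv · A_b · n · n_s = 469 × 572.6 × 7 × 1 / 1000 = 1880 kN.
Design strength φR_n = 0.75 × 1880 = 1410 kN.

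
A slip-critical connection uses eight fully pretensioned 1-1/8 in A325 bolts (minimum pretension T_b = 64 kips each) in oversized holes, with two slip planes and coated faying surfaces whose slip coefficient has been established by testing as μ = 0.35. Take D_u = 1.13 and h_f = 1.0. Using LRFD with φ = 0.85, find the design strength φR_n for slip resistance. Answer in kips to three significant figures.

344 kips

R_n = μ · D_u · h_f · T_b · n_s · n_b = 0.35 × 1.13 × 1.0 × 64 × 2 × 8 = 405 kips.
Design strength φR_n = 0.85 × 405 = 344 kips.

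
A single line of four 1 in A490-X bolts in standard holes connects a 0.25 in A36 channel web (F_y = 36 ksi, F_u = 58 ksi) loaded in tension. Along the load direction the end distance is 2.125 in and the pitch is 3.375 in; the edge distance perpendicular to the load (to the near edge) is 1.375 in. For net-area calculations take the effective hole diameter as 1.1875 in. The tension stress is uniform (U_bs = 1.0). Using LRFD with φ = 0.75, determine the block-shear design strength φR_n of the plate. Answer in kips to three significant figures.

Shear plane L_v = 2.125 + 3·3.375 = 12.25 in; A_gv = 12.25 × 0.25 = 3.062 in².
A_nv = (12.25 − 3.5·1.1875) × 0.25 = 2.023 in².
A_nt = (1.375 − 0.5·1.1875) × 0.25 = 0.1953 in².
0.6 F_u A_nv = 70.42 kips; 0.6 F_y A_gv = 66.15 kips → shear yielding governs the shear term.
R_n = 66.15 + 1.0 × 58 × 0.1953 = 77.48 kips.
Design strength φR_n = 0.75 × 77.48 = 58.1 kips.

58.1 kips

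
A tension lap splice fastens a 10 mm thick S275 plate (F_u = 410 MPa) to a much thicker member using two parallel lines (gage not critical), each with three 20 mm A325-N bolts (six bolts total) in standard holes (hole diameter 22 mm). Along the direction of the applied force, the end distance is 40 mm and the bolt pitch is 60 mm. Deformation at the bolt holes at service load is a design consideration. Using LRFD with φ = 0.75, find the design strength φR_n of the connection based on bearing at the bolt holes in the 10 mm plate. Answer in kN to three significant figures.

Per bolt r_n = 1.2 l_c t F_u ≤ 2.4 d t F_u; upper limit = 2.4 × 20 × 10 × 410 / 1000 = 196.8 kN.
Edge bolt: l_c = 40 − 22/2 = 29 mm → 1.2 × 29 × 10 × 410 / 1000 = 142.7 → r_n = 142.7 kN.
Interior bolts: l_c = 60 − 22 = 38 mm → 1.2 × 38 × 10 × 410 / 1000 = 187 → r_n = 187 kN.
R_n = 2 × 142.7 + 4 × 187 = 1033 kN.
Design strength φR_n = 0.75 × 1033 = 775 kN.

775 kN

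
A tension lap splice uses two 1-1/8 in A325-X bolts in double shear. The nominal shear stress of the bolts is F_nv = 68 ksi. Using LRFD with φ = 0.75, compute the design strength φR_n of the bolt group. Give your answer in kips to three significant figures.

203 kips

A_b = π × 1.125² / 4 = 0.994 in².
R_n = F_nv · A_b · n · n_s = 68 × 0.994 × 2 × 2 = 270.4 kips.
Design strength φR_n = 0.75 × 270.4 = 203 kips.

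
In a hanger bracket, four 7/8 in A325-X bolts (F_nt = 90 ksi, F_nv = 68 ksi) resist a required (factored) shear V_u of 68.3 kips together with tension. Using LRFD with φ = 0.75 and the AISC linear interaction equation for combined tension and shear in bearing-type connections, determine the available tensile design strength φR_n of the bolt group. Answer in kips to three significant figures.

A_b = π·0.875²/4 = 0.6013 in²; f_rv = 68.3 / (4 × 0.6013) = 28.4 ksi.
F'_nt = 1.3 F_nt − (F_nt / φF_nv) f_rv = 1.3·90 − (90/(0.75·68))·28.4 = 66.89 ksi, capped at F_nt → F'_nt = 66.89 ksi.
R_n = F'_nt · A_b · n = 66.89 × 0.6013 × 4 = 160.9 kips.
Design strength φR_n = 0.75 × 160.9 = 121 kips.

121 kips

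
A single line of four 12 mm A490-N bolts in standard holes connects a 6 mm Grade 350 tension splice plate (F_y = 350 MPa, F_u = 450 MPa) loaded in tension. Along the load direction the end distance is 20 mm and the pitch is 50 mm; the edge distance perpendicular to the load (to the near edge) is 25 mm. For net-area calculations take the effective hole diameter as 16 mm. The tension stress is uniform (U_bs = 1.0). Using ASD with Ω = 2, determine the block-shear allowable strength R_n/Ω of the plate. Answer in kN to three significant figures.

115 kN

Shear plane L_v = 20 + 3·50 = 170 mm; A_gv = 170 × 6 = 1020 mm².
A_nv = (170 − 3.5·16) × 6 = 684 mm².
A_nt = (25 − 0.5·16) × 6 = 102 mm².
0.6 F_u A_nv = 184.7 kN; 0.6 F_y A_gv = 214.2 kN → shear rupture governs the shear term.
R_n = 184.7 + 1.0 × 450 × 102 / 1000 = 230.6 kN.
Allowable strength R_n/Ω = 230.6 / 2 = 115 kN.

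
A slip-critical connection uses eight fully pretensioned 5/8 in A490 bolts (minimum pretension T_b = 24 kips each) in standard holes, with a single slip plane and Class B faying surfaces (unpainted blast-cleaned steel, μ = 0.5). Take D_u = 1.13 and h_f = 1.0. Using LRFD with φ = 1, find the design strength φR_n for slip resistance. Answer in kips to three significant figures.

R_n = μ · D_u · h_f · T_b · n_s · n_b = 0.5 × 1.13 × 1.0 × 24 × 1 × 8 = 108.5 kips.
Design strength φR_n = 1 × 108.5 = 108 kips.

108 kips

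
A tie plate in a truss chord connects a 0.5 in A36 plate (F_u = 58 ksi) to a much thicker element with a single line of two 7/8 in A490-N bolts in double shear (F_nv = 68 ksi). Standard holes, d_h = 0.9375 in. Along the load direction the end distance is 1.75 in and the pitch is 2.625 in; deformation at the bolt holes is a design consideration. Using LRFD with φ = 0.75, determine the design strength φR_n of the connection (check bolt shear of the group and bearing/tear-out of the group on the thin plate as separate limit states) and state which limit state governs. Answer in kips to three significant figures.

77.5 kips (bearing governs)

Bolt shear: A_b = π·0.875²/4 = 0.6013 in²; R_n = 68 × 0.6013 × 2 × 2 = 163.6 kips → 0.75 × 163.6 = 123 kips.
Bearing (1.2 l_c t F_u ≤ 2.4 d t F_u): upper limit = 2.4·0.875·0.5·58 = 60.9 kips.
  Edge l_c = 1.75 − 0.9375/2 = 1.281 → r_n = 44.59 kips; interior l_c = 2.625 − 0.9375 = 1.688 → r_n = 58.72 kips.
  R_n,bearing = 1·44.59 + 1·58.72 = 103.3 kips → 0.75 × 103.3 = 77.5 kips.
Bearing governs: 77.5 kips.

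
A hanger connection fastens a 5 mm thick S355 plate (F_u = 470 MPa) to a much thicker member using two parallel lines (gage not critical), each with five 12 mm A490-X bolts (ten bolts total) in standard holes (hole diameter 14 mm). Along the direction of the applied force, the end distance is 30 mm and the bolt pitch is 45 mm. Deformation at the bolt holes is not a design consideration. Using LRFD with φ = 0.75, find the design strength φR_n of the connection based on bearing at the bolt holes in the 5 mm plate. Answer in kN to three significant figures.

Per bolt r_n = 1.5 l_c t F_u ≤ 3.0 d t F_u; upper limit = 3.0 × 12 × 5 × 470 / 1000 = 84.6 kN.
Edge bolt: l_c = 30 − 14/2 = 23 mm → 1.5 × 23 × 5 × 470 / 1000 = 81.08 → r_n = 81.08 kN.
Interior bolts: l_c = 45 − 14 = 31 mm → 1.5 × 31 × 5 × 470 / 1000 = 109.3 → r_n = 84.6 kN.
R_n = 2 × 81.08 + 8 × 84.6 = 839 kN.
Design strength φR_n = 0.75 × 839 = 629 kN.

629 kN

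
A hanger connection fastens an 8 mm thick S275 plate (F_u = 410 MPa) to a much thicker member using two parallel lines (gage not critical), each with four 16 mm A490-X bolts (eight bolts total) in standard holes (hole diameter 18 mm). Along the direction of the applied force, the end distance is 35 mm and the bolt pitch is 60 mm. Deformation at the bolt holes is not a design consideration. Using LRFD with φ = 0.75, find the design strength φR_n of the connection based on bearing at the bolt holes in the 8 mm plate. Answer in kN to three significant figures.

Per bolt r_n = 1.5 l_c t F_u ≤ 3.0 d t F_u; upper limit = 3.0 × 16 × 8 × 410 / 1000 = 157.4 kN.
Edge bolt: l_c = 35 − 18/2 = 26 mm → 1.5 × 26 × 8 × 410 / 1000 = 127.9 → r_n = 127.9 kN.
Interior bolts: l_c = 60 − 18 = 42 mm → 1.5 × 42 × 8 × 410 / 1000 = 206.6 → r_n = 157.4 kN.
R_n = 2 × 127.9 + 6 × 157.4 = 1200 kN.
Design strength φR_n = 0.75 × 1200 = 900 kN.

900 kN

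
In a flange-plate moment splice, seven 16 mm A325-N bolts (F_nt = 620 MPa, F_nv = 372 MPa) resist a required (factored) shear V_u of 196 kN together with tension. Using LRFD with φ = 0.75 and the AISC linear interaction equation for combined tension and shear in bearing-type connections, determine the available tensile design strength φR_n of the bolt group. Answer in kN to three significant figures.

524 kN

A_b = π·16²/4 = 201.1 mm²; f_rv = 196 × 1000 / (7 × 201.1) = 139.3 MPa.
F'_nt = 1.3 F_nt − (F_nt / φF_nv) f_rv = 1.3·620 − (620/(0.75·372))·139.3 = 496.5 MPa, capped at F_nt → F'_nt = 496.5 MPa.
R_n = F'_nt · A_b · n = 496.5 × 201.1 × 7 / 1000 = 698.8 kN.
Design strength φR_n = 0.75 × 698.8 = 524 kN.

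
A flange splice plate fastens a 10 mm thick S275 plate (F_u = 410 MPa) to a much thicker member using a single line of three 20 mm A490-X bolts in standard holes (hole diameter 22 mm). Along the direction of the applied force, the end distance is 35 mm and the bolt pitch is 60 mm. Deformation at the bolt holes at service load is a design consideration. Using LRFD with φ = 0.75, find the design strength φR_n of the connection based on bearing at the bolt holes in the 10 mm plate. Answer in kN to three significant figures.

369 kN

Per bolt r_n = 1.2 l_c t F_u ≤ 2.4 d t F_u; upper limit = 2.4 × 20 × 10 × 410 / 1000 = 196.8 kN.
Edge bolt: l_c = 35 − 22/2 = 24 mm → 1.2 × 24 × 10 × 410 / 1000 = 118.1 → r_n = 118.1 kN.
Interior bolts: l_c = 60 − 22 = 38 mm → 1.2 × 38 × 10 × 410 / 1000 = 187 → r_n = 187 kN.
R_n = 1 × 118.1 + 2 × 187 = 492 kN.
Design strength φR_n = 0.75 × 492 = 369 kN.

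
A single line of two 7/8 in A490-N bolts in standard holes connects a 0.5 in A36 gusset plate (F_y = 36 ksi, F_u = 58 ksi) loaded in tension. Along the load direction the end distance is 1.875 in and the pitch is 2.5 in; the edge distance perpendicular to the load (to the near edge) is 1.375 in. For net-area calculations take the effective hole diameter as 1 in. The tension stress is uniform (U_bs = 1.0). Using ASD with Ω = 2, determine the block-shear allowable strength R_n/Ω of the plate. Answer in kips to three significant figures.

Shear plane L_v = 1.875 + 1·2.5 = 4.375 in; A_gv = 4.375 × 0.5 = 2.188 in².
A_nv = (4.375 − 1.5·1) × 0.5 = 1.438 in².
A_nt = (1.375 − 0.5·1) × 0.5 = 0.4375 in².
0.6 F_u A_nv = 50.02 kips; 0.6 F_y A_gv = 47.25 kips → shear yielding governs the shear term.
R_n = 47.25 + 1.0 × 58 × 0.4375 = 72.62 kips.
Allowable strength R_n/Ω = 72.62 / 2 = 36.3 kips.

36.3 kips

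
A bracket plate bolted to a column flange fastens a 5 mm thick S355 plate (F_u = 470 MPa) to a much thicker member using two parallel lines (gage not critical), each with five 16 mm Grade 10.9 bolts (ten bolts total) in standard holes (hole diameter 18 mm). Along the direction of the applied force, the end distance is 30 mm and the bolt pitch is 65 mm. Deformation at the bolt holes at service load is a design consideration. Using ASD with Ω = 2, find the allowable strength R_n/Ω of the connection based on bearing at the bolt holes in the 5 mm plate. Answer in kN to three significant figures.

420 kN

Per bolt r_n = 1.2 l_c t F_u ≤ 2.4 d t F_u; upper limit = 2.4 × 16 × 5 × 470 / 1000 = 90.24 kN.
Edge bolt: l_c = 30 − 18/2 = 21 mm → 1.2 × 21 × 5 × 470 / 1000 = 59.22 → r_n = 59.22 kN.
Interior bolts: l_c = 65 − 18 = 47 mm → 1.2 × 47 × 5 × 470 / 1000 = 132.5 → r_n = 90.24 kN.
R_n = 2 × 59.22 + 8 × 90.24 = 840.4 kN.
Allowable strength R_n/Ω = 840.4 / 2 = 420 kN.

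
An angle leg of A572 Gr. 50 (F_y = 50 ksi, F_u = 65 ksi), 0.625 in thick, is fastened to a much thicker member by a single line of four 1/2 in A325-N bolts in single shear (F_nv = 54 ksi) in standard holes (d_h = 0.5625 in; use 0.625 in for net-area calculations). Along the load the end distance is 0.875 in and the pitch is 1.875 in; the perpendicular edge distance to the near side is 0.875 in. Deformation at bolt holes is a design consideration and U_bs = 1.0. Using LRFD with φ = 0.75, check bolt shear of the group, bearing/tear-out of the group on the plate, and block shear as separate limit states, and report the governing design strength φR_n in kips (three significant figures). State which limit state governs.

Bolt shear: A_b = π·0.5²/4 = 0.1963 in²; R_n = 54 × 0.1963 × 4 × 1 = 42.41 kips → 0.75 × 42.41 = 31.8 kips.
Bearing: edge l_c = 0.5938, r_n = 28.95 kips; interior l_c = 1.312, r_n = 48.75 kips; R_n = 28.95 + 3·48.75 = 175.2 kips → 131 kips.
Block shear: A_gv = 4.062, A_nv = 2.695, A_nt = 0.3516 in²; R_n = min(0.6F_uA_nv, 0.6F_yA_gv) + U_bs·F_u·A_nt = 128 kips → 96 kips.
Bolt shear governs: 31.8 kips.

31.8 kips (bolt shear governs)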